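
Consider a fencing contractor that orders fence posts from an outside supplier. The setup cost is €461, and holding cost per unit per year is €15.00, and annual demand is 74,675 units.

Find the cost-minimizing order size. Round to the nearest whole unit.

2DS/H = 2·74,675·461/15 = 4,590,023.33
EOQ = √4,590,023.33 ≈ 2,142.43

2,142 units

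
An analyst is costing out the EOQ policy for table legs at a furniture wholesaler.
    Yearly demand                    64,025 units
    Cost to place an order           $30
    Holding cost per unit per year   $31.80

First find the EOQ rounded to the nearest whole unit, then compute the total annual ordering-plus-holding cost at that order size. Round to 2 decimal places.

Optimal lot size Q* = (2 × 64,025 × $30 / $31.8)^½ ≈ 347.57 → Q = 348 units
Ordering: D/Q × S = 64,025/348 × $30 = $5,519.40
Holding:  Q/2 × H = 348/2 × $31.8 = $5,533.20
Total = $5,519.40 + $5,533.20 = $11,052.60

$11,052.60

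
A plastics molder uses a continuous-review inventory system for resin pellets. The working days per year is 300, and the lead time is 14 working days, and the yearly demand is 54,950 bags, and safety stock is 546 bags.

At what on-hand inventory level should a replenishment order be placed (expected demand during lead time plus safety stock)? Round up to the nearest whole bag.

Daily demand d = 54,950 / 300 = 183.167 bags/day
Demand during lead time = 183.167 × 14 = 2,564.33
Reorder point = 2,564.33 + 546 = 3,110.33 → round up

3,111 bags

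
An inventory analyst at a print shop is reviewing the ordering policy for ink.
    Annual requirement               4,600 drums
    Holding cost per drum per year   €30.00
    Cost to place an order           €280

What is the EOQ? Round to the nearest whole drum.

293 drums

EOQ = √(2DS/H) = √(2 × 4,600 × 280 / 30)
    = √(85,866.67) ≈ 293.03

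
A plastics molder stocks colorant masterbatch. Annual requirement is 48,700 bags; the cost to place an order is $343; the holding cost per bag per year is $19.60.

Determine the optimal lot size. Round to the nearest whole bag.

2DS/H = 2·48,700·343/19.6 = 1,704,500.00
EOQ = √1,704,500.00 ≈ 1,305.57

1,306 bags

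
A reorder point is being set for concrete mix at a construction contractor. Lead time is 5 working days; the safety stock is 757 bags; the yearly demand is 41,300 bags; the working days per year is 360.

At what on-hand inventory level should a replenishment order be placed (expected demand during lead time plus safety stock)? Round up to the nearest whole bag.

Daily demand d = 41,300 / 360 = 114.722 bags/day
Demand during lead time = 114.722 × 5 = 573.61
Reorder point = 573.61 + 757 = 1,330.61 → round up

1,331 bags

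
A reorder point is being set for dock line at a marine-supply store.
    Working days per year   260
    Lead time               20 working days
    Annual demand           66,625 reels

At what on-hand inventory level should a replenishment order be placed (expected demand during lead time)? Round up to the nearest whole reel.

Daily demand d = 66,625 / 260 = 256.250 reels/day
Demand during lead time = 256.250 × 20 = 5,125.00
Reorder point = 5,125.00 → round up

5,125 reels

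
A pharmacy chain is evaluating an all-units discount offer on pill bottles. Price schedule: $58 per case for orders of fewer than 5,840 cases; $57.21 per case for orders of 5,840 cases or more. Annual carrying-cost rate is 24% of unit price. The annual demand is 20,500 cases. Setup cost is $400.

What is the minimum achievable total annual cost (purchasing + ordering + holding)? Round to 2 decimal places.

H₁ = 24%×$58 = $13.9200;  H₂ = 24%×$57.21 = $13.7304
EOQ₁ = √(2×20,500×400/13.9200) = 1,085.43  (< 5,840, feasible at tier 1)
EOQ₂ = √(2×20,500×400/13.7304) = 1,092.90  (< 5,840 → use Q = 5,840 at tier-2 price)
TC(tier 1 (EOQ₁), Q≈1,085.4) = $1,204,109.20
TC(tier 2, Q≈5,840.0) = $1,214,301.88
Minimum at tier 1 (EOQ₁): $1,204,109.20

$1,204,109.20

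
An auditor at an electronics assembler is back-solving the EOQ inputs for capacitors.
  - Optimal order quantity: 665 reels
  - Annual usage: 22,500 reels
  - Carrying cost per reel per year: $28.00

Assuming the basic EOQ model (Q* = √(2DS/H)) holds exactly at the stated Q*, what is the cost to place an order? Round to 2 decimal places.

From Q* = √(2DS/H) ⇒ Q*² = 2DS/H.
S = Q²H / (2D) = 665² × 28 / (2 × 22,500) = 275.1622

$275.16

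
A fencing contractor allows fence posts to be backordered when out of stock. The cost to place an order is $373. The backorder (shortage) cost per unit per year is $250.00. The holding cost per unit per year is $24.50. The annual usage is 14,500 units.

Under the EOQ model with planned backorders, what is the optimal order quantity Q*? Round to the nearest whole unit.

Basic EOQ = √(2·14,500·373/24.5) = 664.462
Backorder adjustment √((H+b)/b) = √((24.5+250)/250) = 1.0479
Q* = 664.462 × 1.0479 ≈ 696.26

696 units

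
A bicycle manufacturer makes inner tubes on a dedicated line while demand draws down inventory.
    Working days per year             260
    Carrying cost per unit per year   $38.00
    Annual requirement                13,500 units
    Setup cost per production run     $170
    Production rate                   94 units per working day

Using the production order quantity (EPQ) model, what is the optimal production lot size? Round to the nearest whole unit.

Daily demand d = 13,500/260 = 51.923; p = 94; 1 − d/p = 0.44763
EPQ = √(2DS / (H(1 − d/p)))
    = √(2 × 13,500 × 170 / (38 × 0.44763)) ≈ 519.47

519 units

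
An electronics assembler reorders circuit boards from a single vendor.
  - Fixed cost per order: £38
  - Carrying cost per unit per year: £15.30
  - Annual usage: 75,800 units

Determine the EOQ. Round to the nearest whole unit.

Optimal lot size Q* = (2 × 75,800 × £38 / £15.3)^½ ≈ 613.61

614 units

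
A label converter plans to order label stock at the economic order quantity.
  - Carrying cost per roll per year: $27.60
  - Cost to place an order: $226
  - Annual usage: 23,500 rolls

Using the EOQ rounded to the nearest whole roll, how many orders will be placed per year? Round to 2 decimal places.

37.90 orders per year

EOQ = √(2DS/H) = √(2 × 23,500 × 226 / 27.6)
    = √(384,855.07) ≈ 620.37 → Q = 620
Orders per year = D/Q = 23,500 / 620 = 37.903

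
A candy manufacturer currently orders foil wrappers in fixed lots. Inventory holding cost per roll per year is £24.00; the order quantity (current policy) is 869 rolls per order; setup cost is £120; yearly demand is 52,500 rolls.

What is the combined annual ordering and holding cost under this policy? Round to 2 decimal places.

£17,677.71

Orders/yr = 52,500/869 = 60.414; ordering cost = 60.414 × £120 = £7,249.71
Average inventory = 869/2 = 434.5; holding cost = 434.5 × £24 = £10,428.00
Total = £7,249.71 + £10,428.00 = £17,677.71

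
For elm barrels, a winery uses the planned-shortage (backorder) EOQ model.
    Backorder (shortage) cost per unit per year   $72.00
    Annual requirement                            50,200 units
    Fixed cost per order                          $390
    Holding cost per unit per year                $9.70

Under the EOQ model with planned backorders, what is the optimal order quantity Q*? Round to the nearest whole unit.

Q* = √(2DS/H) · √((H + b)/b)
   = √(2 × 50,200 × 390 / 9.7) · √((9.7 + 72) / 72)
   = 2,009.154 × 1.0652 ≈ 2,140.22

2,140 units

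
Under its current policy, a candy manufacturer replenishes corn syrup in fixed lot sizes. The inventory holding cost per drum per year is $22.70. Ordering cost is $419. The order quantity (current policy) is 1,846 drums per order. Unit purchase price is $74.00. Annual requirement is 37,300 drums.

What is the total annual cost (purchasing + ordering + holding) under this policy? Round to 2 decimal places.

Orders/yr = 37,300/1,846 = 20.206; ordering cost = 20.206 × $419 = $8,466.25
Average inventory = 1,846/2 = 923; holding cost = 923 × $22.7 = $20,952.10
Purchase cost = D·C = 37,300 × 74 = $2,760,200.00
Total = $8,466.25 + $20,952.10 + $2,760,200.00 = $2,789,618.35

$2,789,618.35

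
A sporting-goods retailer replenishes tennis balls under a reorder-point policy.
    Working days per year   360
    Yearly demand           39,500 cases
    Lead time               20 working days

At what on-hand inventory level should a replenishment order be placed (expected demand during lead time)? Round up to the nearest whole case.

Daily demand d = 39,500 / 360 = 109.722 cases/day
Demand during lead time = 109.722 × 20 = 2,194.44
Reorder point = 2,194.44 → round up

2,195 cases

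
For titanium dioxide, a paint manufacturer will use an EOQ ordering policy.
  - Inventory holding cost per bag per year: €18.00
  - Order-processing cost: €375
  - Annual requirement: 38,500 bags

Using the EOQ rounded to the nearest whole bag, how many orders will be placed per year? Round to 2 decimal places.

30.39 orders per year

EOQ = √(2DS/H) = √(2 × 38,500 × 375 / 18)
    = √(1,604,166.67) ≈ 1,266.56 → Q = 1,267
Orders per year = D/Q = 38,500 / 1,267 = 30.387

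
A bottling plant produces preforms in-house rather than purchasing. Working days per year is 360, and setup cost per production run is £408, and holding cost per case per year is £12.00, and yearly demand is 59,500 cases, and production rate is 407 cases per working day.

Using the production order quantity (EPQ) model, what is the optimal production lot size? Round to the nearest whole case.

2,610 cases

d = 59,500/360 = 165.2778 cases/day;  effective holding cost H(1 − d/p) = 12·(1 − 165.2778/407) = 7.12695
Q* = √(2DS / H_eff) = √(2·59,500·408 / 7.12695) ≈ 2,610.07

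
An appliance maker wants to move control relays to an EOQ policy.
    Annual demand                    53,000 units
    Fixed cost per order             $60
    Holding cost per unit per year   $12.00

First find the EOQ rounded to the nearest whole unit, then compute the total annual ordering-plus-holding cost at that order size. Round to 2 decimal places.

$8,736.13

EOQ = √(2DS/H) = √(2 × 53,000 × 60 / 12)
    = √(530,000.00) ≈ 728.01 → Q = 728 units
Annual ordering cost = (D/Q)·S = (53,000/728) × 60 = $4,368.13
Annual holding cost  = (Q/2)·H = (728/2) × 12 = $4,368.00
Total = $4,368.13 + $4,368.00 = $8,736.13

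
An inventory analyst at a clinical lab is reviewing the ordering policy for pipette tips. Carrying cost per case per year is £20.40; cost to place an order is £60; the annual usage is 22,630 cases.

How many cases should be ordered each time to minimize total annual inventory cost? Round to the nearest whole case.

365 cases

EOQ = √(2DS/H) = √(2 × 22,630 × 60 / 20.4)
    = √(133,117.65) ≈ 364.85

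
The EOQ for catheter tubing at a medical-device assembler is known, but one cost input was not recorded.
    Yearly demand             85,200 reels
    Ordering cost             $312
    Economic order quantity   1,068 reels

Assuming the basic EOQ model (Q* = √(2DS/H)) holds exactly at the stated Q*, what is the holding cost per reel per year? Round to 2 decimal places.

$46.61

Since Q* = (2DS/H)^½, squaring gives Q*²·H = 2DS.
H = 2DS / Q² = 2 × 85,200 × 312 / 1,068² = 46.6103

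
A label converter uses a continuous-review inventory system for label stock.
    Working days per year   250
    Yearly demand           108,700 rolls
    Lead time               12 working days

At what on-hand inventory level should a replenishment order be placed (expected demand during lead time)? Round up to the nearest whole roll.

5,218 rolls

Daily demand d = 108,700 / 250 = 434.800 rolls/day
Demand during lead time = 434.800 × 12 = 5,217.60
Reorder point = 5,217.60 → round up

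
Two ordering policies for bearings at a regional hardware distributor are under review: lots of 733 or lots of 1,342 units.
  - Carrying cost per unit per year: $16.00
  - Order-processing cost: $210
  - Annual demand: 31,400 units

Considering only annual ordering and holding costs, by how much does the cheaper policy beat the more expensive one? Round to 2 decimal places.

$789.65

TC(Q) = (D/Q)S + (Q/2)H
TC(733) = (31,400/733)×210 + (733/2)×16 = $14,859.91
TC(1,342) = (31,400/1,342)×210 + (1,342/2)×16 = $15,649.56
Cheaper: Q = 733.  Difference = $789.65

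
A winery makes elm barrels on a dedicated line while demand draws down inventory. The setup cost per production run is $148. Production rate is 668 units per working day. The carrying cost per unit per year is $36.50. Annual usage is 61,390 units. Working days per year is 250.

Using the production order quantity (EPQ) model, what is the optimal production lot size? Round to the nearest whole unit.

Daily demand d = 61,390/250 = 245.560; p = 668; 1 − d/p = 0.63240
EPQ = √(2DS / (H(1 − d/p)))
    = √(2 × 61,390 × 148 / (36.5 × 0.63240)) ≈ 887.27

887 units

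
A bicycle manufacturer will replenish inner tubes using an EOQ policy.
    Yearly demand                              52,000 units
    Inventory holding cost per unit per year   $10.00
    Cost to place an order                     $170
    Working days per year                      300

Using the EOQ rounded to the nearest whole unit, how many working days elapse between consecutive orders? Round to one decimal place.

Q* = √(2·D·S / H) = √(2·52,000·170 / 10) = √1,768,000.0 ≈ 1,329.66 → Q = 1,330 units
T = Q/D × 300 days = 1,330/52,000 × 300 = 7.673 days

7.7 days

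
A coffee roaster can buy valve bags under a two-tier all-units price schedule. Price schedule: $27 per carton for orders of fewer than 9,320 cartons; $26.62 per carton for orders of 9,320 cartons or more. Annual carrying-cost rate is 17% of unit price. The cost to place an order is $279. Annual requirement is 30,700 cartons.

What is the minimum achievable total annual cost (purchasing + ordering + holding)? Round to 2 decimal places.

$837,767.33

H₁ = 17%×$27 = $4.5900;  H₂ = 17%×$26.62 = $4.5254
EOQ₁ = √(2×30,700×279/4.5900) = 1,931.88  (< 9,320, feasible at tier 1)
EOQ₂ = √(2×30,700×279/4.5254) = 1,945.62  (< 9,320 → use Q = 9,320 at tier-2 price)
TC(tier 1 (EOQ₁), Q≈1,931.9) = $837,767.33
TC(tier 2, Q≈9,320.0) = $839,241.39
Minimum at tier 1 (EOQ₁): $837,767.33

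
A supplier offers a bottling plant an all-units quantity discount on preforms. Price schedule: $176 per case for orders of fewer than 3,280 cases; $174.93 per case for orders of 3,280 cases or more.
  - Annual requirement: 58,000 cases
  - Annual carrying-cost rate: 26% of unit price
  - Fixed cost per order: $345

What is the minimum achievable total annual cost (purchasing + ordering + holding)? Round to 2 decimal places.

H₁ = 26%×$176 = $45.7600;  H₂ = 26%×$174.93 = $45.4818
EOQ₁ = √(2×58,000×345/45.7600) = 935.18  (< 3,280, feasible at tier 1)
EOQ₂ = √(2×58,000×345/45.4818) = 938.04  (< 3,280 → use Q = 3,280 at tier-2 price)
TC(tier 1 (EOQ₁), Q≈935.2) = $10,250,793.87
TC(tier 2, Q≈3,280.0) = $10,226,630.76
Minimum at tier 2: $10,226,630.76

$10,226,630.76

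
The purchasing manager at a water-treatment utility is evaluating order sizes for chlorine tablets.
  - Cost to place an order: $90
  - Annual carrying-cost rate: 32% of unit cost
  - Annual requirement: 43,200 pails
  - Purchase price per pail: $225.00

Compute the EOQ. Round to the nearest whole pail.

Holding cost per pail per year: H = 32% × $225 = $72.0000
Q* = √(2·D·S / H) = √(2·43,200·90 / 72) = √108,000.0 ≈ 328.63

329 pails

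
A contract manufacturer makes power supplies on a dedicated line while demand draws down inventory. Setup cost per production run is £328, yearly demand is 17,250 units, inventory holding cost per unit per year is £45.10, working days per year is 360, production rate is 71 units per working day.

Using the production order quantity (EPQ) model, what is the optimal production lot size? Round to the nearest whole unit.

878 units

Daily demand d = 17,250/360 = 47.917; p = 71; 1 − d/p = 0.32512
EPQ = √(2DS / (H(1 − d/p)))
    = √(2 × 17,250 × 328 / (45.1 × 0.32512)) ≈ 878.49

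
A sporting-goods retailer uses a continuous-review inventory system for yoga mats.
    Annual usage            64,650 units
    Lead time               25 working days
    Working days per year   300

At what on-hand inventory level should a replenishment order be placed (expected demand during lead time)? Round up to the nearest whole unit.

Daily demand d = 64,650 / 300 = 215.500 units/day
Demand during lead time = 215.500 × 25 = 5,387.50
Reorder point = 5,387.50 → round up

5,388 units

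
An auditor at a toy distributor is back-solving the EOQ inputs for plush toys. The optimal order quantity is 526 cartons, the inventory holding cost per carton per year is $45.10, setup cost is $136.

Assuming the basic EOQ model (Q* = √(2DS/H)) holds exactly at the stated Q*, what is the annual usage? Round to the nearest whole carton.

EOQ relation: Q² = 2DS/H, so rearrange for the unknown.
D = Q²H / (2S) = 526² × 45.1 / (2 × 136) = 45,875.32

45,875 cartons per year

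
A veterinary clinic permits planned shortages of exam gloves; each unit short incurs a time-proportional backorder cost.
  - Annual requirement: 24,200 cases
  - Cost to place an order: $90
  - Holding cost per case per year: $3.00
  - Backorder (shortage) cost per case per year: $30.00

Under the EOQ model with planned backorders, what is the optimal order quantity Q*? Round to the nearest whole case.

1,264 cases

Basic EOQ = √(2·24,200·90/3) = 1,204.990
Backorder adjustment √((H+b)/b) = √((3+30)/30) = 1.0488
Q* = 1,204.990 × 1.0488 ≈ 1,263.80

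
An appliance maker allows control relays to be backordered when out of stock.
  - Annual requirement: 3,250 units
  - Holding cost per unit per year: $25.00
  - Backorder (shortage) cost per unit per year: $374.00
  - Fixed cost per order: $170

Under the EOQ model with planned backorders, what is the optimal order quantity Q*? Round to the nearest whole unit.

Basic EOQ = √(2·3,250·170/25) = 210.238
Backorder adjustment √((H+b)/b) = √((25+374)/374) = 1.0329
Q* = 210.238 × 1.0329 ≈ 217.15

217 units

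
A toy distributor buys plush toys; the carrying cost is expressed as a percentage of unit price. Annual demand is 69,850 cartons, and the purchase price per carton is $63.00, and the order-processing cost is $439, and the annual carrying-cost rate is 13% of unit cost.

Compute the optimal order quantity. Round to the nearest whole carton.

H = i·C = 0.13 × $63 = $8.1900 per carton-year
Optimal lot size Q* = (2 × 69,850 × $439 / $8.19)^½ ≈ 2,736.46

2,736 cartons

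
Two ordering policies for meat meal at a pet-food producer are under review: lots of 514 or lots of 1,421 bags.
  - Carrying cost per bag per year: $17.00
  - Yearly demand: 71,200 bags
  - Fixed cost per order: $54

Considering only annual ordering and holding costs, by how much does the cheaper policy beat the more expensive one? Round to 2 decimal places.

Annual cost at Q: ordering D·S/Q plus holding Q·H/2.
TC(514) = (71,200/514)×54 + (514/2)×17 = $11,849.16
TC(1,421) = (71,200/1,421)×54 + (1,421/2)×17 = $14,784.20
Lots of 514 are cheaper by $2,935.04.

$2,935.04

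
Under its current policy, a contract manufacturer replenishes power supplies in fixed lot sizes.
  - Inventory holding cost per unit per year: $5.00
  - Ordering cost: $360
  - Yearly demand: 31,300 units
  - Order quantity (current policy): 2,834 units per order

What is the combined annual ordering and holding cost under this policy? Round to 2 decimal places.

$11,061.01

Orders/yr = 31,300/2,834 = 11.044; ordering cost = 11.044 × $360 = $3,976.01
Average inventory = 2,834/2 = 1417; holding cost = 1417 × $5 = $7,085.00
Total = $3,976.01 + $7,085.00 = $11,061.01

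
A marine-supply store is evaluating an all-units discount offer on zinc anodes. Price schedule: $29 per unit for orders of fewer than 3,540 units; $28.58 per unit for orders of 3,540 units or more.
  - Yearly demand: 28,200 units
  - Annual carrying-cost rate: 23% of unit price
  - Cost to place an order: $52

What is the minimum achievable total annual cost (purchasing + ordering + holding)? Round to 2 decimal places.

$818,005.16

H₁ = 23%×$29 = $6.6700;  H₂ = 23%×$28.58 = $6.5734
EOQ₁ = √(2×28,200×52/6.6700) = 663.10  (< 3,540, feasible at tier 1)
EOQ₂ = √(2×28,200×52/6.5734) = 667.95  (< 3,540 → use Q = 3,540 at tier-2 price)
TC(tier 1 (EOQ₁), Q≈663.1) = $822,222.87
TC(tier 2, Q≈3,540.0) = $818,005.16
Minimum at tier 2: $818,005.16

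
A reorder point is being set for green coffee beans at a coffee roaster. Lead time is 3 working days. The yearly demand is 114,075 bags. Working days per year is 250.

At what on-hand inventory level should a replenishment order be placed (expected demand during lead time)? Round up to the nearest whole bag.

1,369 bags

Daily demand d = 114,075 / 250 = 456.300 bags/day
Demand during lead time = 456.300 × 3 = 1,368.90
Reorder point = 1,368.90 → round up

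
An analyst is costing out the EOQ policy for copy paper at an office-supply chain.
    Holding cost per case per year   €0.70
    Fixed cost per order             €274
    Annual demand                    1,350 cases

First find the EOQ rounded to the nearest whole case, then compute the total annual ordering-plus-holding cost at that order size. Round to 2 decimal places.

Optimal lot size Q* = (2 × 1,350 × €274 / €0.7)^½ ≈ 1,028.04 → Q = 1,028 cases
Annual ordering cost = (D/Q)·S = (1,350/1,028) × 274 = €359.82
Annual holding cost  = (Q/2)·H = (1,028/2) × 0.7 = €359.80
Total = €359.82 + €359.80 = €719.62

€719.62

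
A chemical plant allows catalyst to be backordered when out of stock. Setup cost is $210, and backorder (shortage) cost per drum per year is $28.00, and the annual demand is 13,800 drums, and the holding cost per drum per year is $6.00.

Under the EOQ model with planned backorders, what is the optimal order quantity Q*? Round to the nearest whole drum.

1,083 drums

Basic EOQ = √(2·13,800·210/6) = 982.853
Backorder adjustment √((H+b)/b) = √((6+28)/28) = 1.1019
Q* = 982.853 × 1.1019 ≈ 1,083.05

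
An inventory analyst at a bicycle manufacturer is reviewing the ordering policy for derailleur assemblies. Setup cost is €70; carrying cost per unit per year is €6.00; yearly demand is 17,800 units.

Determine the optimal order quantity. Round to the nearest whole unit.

Q* = √(2·D·S / H) = √(2·17,800·70 / 6) = √415,333.3 ≈ 644.46

644 units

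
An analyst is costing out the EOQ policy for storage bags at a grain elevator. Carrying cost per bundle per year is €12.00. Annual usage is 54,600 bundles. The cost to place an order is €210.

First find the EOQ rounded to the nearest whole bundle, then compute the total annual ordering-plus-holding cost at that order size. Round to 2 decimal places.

Q* = √(2·D·S / H) = √(2·54,600·210 / 12) = √1,911,000.0 ≈ 1,382.39 → Q = 1,382 bundles
Ordering: D/Q × S = 54,600/1,382 × €210 = €8,296.67
Holding:  Q/2 × H = 1,382/2 × €12 = €8,292.00
Total = €8,296.67 + €8,292.00 = €16,588.67

€16,588.67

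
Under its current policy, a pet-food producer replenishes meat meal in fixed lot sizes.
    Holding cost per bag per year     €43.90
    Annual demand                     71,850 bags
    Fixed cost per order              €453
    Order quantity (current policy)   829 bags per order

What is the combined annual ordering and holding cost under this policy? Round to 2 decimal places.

Ordering: D/Q × S = 71,850/829 × €453 = €39,261.82
Holding:  Q/2 × H = 829/2 × €43.9 = €18,196.55
Total = €39,261.82 + €18,196.55 = €57,458.37

€57,458.37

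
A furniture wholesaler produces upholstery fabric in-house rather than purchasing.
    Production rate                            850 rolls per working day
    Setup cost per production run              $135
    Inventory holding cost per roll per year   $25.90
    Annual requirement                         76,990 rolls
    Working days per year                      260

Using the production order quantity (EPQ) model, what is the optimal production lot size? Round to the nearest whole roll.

Daily demand d = 76,990/260 = 296.115; p = 850; 1 − d/p = 0.65163
EPQ = √(2DS / (H(1 − d/p)))
    = √(2 × 76,990 × 135 / (25.9 × 0.65163)) ≈ 1,109.81

1,110 rolls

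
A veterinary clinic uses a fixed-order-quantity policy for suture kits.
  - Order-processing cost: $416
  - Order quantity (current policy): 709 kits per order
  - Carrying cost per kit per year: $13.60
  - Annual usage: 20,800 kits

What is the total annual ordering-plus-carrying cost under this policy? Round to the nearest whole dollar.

$17,025

Orders/yr = 20,800/709 = 29.337; ordering cost = 29.337 × $416 = $12,204.23
Average inventory = 709/2 = 354.5; holding cost = 354.5 × $13.6 = $4,821.20
Total = $12,204.23 + $4,821.20 = $17,025.43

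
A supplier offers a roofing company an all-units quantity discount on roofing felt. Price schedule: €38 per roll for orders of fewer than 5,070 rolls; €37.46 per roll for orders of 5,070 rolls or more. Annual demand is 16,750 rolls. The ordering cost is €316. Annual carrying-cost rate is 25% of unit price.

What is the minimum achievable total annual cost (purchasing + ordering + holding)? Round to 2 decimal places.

€646,528.31

H₁ = 25%×€38 = €9.5000;  H₂ = 25%×€37.46 = €9.3650
EOQ₁ = √(2×16,750×316/9.5000) = 1,055.61  (< 5,070, feasible at tier 1)
EOQ₂ = √(2×16,750×316/9.3650) = 1,063.19  (< 5,070 → use Q = 5,070 at tier-2 price)
TC(tier 1 (EOQ₁), Q≈1,055.6) = €646,528.31
TC(tier 2, Q≈5,070.0) = €652,239.26
Minimum at tier 1 (EOQ₁): €646,528.31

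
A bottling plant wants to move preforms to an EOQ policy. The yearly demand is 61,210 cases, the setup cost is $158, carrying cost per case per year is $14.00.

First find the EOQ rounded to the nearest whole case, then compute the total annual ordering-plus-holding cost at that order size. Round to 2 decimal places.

EOQ = √(2DS/H) = √(2 × 61,210 × 158 / 14)
    = √(1,381,597.14) ≈ 1,175.41 → Q = 1,175 cases
Ordering: D/Q × S = 61,210/1,175 × $158 = $8,230.79
Holding:  Q/2 × H = 1,175/2 × $14 = $8,225.00
Total = $8,230.79 + $8,225.00 = $16,455.79

$16,455.79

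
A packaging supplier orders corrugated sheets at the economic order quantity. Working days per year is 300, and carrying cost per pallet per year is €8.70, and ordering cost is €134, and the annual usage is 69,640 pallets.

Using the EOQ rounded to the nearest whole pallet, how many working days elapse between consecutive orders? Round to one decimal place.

Optimal lot size Q* = (2 × 69,640 × €134 / €8.7)^½ ≈ 1,464.66 → Q = 1,465 pallets
T = Q/D × 300 days = 1,465/69,640 × 300 = 6.311 days

6.3 days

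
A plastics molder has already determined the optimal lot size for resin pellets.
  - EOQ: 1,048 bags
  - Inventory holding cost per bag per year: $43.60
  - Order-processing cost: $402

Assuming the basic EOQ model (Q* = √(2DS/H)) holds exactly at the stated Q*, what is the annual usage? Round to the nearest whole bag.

EOQ relation: Q² = 2DS/H, so rearrange for the unknown.
D = Q²H / (2S) = 1,048² × 43.6 / (2 × 402) = 59,559.77

59,560 bags per year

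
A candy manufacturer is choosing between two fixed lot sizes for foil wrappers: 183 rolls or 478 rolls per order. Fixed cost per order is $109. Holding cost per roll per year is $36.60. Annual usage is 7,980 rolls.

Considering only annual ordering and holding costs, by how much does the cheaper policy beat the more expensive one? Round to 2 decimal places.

$2,465.09

Annual cost at Q: ordering D·S/Q plus holding Q·H/2.
TC(183) = (7,980/183)×109 + (183/2)×36.6 = $8,102.01
TC(478) = (7,980/478)×109 + (478/2)×36.6 = $10,567.11
Lots of 183 are cheaper by $2,465.09.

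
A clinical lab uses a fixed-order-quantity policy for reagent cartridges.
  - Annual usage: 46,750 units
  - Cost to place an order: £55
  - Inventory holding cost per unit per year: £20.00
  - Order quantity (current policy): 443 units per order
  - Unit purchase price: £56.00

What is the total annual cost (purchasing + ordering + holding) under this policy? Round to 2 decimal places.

£2,628,234.18

Orders/yr = 46,750/443 = 105.530; ordering cost = 105.530 × £55 = £5,804.18
Average inventory = 443/2 = 221.5; holding cost = 221.5 × £20 = £4,430.00
Purchase cost = D·C = 46,750 × 56 = £2,618,000.00
Total = £5,804.18 + £4,430.00 + £2,618,000.00 = £2,628,234.18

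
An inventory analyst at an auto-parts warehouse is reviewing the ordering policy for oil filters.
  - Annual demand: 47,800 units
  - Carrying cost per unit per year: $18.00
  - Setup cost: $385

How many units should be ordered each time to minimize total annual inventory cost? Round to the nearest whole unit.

1,430 units

EOQ = √(2DS/H) = √(2 × 47,800 × 385 / 18)
    = √(2,044,777.78) ≈ 1,429.96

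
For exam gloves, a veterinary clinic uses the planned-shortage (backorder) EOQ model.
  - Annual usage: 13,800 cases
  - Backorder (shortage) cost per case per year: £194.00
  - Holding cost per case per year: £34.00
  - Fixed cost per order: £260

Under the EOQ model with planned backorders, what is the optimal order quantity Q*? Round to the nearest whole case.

498 cases

Basic EOQ = √(2·13,800·260/34) = 459.411
Backorder adjustment √((H+b)/b) = √((34+194)/194) = 1.0841
Q* = 459.411 × 1.0841 ≈ 498.04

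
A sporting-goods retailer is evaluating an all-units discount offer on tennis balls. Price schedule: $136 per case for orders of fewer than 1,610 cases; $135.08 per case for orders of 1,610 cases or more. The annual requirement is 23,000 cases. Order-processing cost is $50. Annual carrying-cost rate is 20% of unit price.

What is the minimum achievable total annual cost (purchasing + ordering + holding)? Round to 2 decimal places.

H₁ = 20%×$136 = $27.2000;  H₂ = 20%×$135.08 = $27.0160
EOQ₁ = √(2×23,000×50/27.2000) = 290.79  (< 1,610, feasible at tier 1)
EOQ₂ = √(2×23,000×50/27.0160) = 291.78  (< 1,610 → use Q = 1,610 at tier-2 price)
TC(tier 1 (EOQ₁), Q≈290.8) = $3,135,909.49
TC(tier 2, Q≈1,610.0) = $3,129,302.17
Minimum at tier 2: $3,129,302.17

$3,129,302.17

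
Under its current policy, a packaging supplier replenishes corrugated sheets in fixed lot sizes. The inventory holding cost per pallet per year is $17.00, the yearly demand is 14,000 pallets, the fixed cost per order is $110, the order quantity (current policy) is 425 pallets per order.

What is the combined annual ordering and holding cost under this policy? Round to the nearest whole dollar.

Annual ordering cost = (D/Q)·S = (14,000/425) × 110 = $3,623.53
Annual holding cost  = (Q/2)·H = (425/2) × 17 = $3,612.50
Total = $3,623.53 + $3,612.50 = $7,236.03

$7,236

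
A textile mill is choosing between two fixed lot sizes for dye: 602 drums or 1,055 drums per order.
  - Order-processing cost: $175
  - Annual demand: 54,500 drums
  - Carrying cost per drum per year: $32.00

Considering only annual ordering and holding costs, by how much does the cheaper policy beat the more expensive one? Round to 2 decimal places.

$445.26

Annual cost at Q: ordering D·S/Q plus holding Q·H/2.
TC(602) = (54,500/602)×175 + (602/2)×32 = $25,475.02
TC(1,055) = (54,500/1,055)×175 + (1,055/2)×32 = $25,920.28
Cheaper: Q = 602.  Difference = $445.26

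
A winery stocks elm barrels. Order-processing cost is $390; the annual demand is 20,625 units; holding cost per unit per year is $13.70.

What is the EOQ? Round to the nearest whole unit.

1,084 units

2DS/H = 2·20,625·390/13.7 = 1,174,270.07
EOQ = √1,174,270.07 ≈ 1,083.64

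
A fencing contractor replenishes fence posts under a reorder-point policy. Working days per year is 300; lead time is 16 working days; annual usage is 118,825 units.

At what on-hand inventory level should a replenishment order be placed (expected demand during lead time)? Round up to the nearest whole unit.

6,338 units

Daily demand d = 118,825 / 300 = 396.083 units/day
Demand during lead time = 396.083 × 16 = 6,337.33
Reorder point = 6,337.33 → round up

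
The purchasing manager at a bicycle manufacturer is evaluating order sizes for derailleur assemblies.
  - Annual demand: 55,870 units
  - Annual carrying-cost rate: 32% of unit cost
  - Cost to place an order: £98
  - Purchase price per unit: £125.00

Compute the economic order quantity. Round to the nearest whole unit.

523 units

Holding cost per unit per year: H = 32% × £125 = £40.0000
Q* = √(2·D·S / H) = √(2·55,870·98 / 40) = √273,763.0 ≈ 523.22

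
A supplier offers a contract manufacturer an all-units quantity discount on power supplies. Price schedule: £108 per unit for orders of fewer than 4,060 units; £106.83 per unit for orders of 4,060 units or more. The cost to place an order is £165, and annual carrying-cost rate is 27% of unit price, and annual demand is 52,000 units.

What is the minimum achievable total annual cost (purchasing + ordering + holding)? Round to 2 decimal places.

£5,615,826.82

H₁ = 27%×£108 = £29.1600;  H₂ = 27%×£106.83 = £28.8441
EOQ₁ = √(2×52,000×165/29.1600) = 767.12  (< 4,060, feasible at tier 1)
EOQ₂ = √(2×52,000×165/28.8441) = 771.31  (< 4,060 → use Q = 4,060 at tier-2 price)
TC(tier 1 (EOQ₁), Q≈767.1) = £5,638,369.30
TC(tier 2, Q≈4,060.0) = £5,615,826.82
Minimum at tier 2: £5,615,826.82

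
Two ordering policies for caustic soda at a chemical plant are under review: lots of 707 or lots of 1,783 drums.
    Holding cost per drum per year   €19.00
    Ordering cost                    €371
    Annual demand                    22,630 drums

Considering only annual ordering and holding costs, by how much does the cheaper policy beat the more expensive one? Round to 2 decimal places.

€3,055.62

TC(Q) = (D/Q)S + (Q/2)H
TC(707) = (22,630/707)×371 + (707/2)×19 = €18,591.65
TC(1,783) = (22,630/1,783)×371 + (1,783/2)×19 = €21,647.27
Cheaper: Q = 707.  Difference = €3,055.62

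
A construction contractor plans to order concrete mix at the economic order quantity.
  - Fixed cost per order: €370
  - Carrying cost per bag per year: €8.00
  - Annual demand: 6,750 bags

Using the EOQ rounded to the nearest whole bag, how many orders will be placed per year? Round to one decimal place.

8.5 orders per year

2DS/H = 2·6,750·370/8 = 624,375.00
EOQ = √624,375.00 ≈ 790.17 → Q = 790
N = D/Q = 6,750/790 ≈ 8.544 orders/yr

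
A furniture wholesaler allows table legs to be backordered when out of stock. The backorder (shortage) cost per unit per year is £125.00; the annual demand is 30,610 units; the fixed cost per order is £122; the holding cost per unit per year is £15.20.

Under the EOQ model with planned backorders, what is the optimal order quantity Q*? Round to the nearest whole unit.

Basic EOQ = √(2·30,610·122/15.2) = 700.979
Backorder adjustment √((H+b)/b) = √((15.2+125)/125) = 1.0591
Q* = 700.979 × 1.0591 ≈ 742.38

742 units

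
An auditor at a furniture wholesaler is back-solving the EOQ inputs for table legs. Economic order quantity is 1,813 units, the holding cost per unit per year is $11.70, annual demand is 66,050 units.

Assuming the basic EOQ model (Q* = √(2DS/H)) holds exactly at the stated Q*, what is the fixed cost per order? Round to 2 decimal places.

EOQ relation: Q² = 2DS/H, so rearrange for the unknown.
S = Q²H / (2D) = 1,813² × 11.7 / (2 × 66,050) = 291.1244

$291.12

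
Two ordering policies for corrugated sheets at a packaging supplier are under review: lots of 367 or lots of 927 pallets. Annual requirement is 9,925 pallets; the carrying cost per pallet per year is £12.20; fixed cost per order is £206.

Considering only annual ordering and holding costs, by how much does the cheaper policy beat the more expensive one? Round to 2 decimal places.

Annual cost at Q: ordering D·S/Q plus holding Q·H/2.
TC(367) = (9,925/367)×206 + (367/2)×12.2 = £7,809.68
TC(927) = (9,925/927)×206 + (927/2)×12.2 = £7,860.26
Cheaper: Q = 367.  Difference = £50.57

£50.57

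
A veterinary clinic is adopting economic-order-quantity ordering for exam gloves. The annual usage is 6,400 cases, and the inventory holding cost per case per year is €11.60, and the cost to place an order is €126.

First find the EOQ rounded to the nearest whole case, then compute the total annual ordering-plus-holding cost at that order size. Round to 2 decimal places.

EOQ = √(2DS/H) = √(2 × 6,400 × 126 / 11.6)
    = √(139,034.48) ≈ 372.87 → Q = 373 cases
Annual ordering cost = (D/Q)·S = (6,400/373) × 126 = €2,161.93
Annual holding cost  = (Q/2)·H = (373/2) × 11.6 = €2,163.40
Total = €2,161.93 + €2,163.40 = €4,325.33

€4,325.33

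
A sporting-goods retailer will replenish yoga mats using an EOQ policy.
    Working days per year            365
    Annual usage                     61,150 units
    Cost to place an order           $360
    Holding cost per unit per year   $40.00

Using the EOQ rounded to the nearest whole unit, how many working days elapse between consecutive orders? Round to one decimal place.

Q* = √(2·D·S / H) = √(2·61,150·360 / 40) = √1,100,700.0 ≈ 1,049.14 → Q = 1,049 units
Days between orders = 365 / (D/Q) = 365 / 58.294 ≈ 6.261

6.3 days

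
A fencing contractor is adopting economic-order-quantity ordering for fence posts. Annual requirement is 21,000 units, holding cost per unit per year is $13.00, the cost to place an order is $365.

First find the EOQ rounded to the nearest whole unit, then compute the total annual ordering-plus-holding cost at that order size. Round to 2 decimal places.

EOQ = √(2DS/H) = √(2 × 21,000 × 365 / 13)
    = √(1,179,230.77) ≈ 1,085.92 → Q = 1,086 units
Annual ordering cost = (D/Q)·S = (21,000/1,086) × 365 = $7,058.01
Annual holding cost  = (Q/2)·H = (1,086/2) × 13 = $7,059.00
Total = $7,058.01 + $7,059.00 = $14,117.01

$14,117.01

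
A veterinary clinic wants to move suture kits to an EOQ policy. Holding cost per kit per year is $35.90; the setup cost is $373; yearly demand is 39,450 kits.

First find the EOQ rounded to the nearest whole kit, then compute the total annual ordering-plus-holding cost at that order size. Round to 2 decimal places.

$32,504.25

Optimal lot size Q* = (2 × 39,450 × $373 / $35.9)^½ ≈ 905.41 → Q = 905 kits
Annual ordering cost = (D/Q)·S = (39,450/905) × 373 = $16,259.50
Annual holding cost  = (Q/2)·H = (905/2) × 35.9 = $16,244.75
Total = $16,259.50 + $16,244.75 = $32,504.25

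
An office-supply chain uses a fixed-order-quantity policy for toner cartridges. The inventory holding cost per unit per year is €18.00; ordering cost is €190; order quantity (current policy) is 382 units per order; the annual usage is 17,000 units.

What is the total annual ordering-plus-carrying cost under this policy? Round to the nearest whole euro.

€11,893

Orders/yr = 17,000/382 = 44.503; ordering cost = 44.503 × €190 = €8,455.50
Average inventory = 382/2 = 191; holding cost = 191 × €18 = €3,438.00
Total = €8,455.50 + €3,438.00 = €11,893.50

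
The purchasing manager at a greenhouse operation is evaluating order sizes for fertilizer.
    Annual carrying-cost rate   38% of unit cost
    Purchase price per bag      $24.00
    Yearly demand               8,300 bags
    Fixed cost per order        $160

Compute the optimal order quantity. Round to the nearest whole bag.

Holding cost per bag per year: H = 38% × $24 = $9.1200
Optimal lot size Q* = (2 × 8,300 × $160 / $9.12)^½ ≈ 539.66

540 bags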